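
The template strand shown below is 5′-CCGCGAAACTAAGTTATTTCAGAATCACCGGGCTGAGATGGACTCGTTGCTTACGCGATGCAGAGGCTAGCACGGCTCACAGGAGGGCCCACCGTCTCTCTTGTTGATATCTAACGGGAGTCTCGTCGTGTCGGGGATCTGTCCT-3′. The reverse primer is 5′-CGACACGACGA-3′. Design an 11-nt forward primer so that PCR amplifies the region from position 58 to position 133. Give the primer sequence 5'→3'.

5'-ATGCAGAGGCT-3'

The reverse primer's reverse complement TCGTCGTGTCG matches the template at positions 123–133; the product starts at position 58.
The forward primer is identical to the top strand over positions 58–68: ATGCAGAGGCT.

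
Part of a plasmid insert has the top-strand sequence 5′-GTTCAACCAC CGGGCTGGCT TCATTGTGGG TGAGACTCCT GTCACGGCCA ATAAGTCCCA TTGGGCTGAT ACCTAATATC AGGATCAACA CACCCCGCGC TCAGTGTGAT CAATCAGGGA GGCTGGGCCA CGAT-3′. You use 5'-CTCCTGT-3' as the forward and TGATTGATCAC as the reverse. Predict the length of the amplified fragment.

81 bp

The forward primer matches the template at positions 36–42.
The reverse primer's reverse complement is GTGATCAATCA, which matches the template at positions 106–116.
The product runs from position 36 to position 116, so its length is 116 − 36 + 1 = 81 bp.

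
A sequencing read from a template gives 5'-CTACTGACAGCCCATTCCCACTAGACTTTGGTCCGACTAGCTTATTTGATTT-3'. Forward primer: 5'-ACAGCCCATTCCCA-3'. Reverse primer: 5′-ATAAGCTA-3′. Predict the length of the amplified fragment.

39 bp

The forward primer matches the template at positions 7–20.
The reverse primer's reverse complement is TAGCTTAT, which matches the template at positions 38–45.
Product length = (reverse-primer end) − (forward-primer start) + 1 = 45 − 7 + 1 = 39 bp.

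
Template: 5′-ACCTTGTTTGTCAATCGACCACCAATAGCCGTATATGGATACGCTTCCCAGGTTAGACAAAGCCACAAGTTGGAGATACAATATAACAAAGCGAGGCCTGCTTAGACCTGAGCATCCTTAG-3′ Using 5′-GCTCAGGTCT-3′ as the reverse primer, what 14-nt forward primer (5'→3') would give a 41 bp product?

5'-GAGATACAATATAA-3'

The reverse primer's reverse complement AGACCTGAGC matches the template at positions 104–113, so the product ends at position 113.
A 41 bp product then starts at position 113 − 41 + 1 = 73.
The forward primer is identical to the top strand there: GAGATACAATATAA.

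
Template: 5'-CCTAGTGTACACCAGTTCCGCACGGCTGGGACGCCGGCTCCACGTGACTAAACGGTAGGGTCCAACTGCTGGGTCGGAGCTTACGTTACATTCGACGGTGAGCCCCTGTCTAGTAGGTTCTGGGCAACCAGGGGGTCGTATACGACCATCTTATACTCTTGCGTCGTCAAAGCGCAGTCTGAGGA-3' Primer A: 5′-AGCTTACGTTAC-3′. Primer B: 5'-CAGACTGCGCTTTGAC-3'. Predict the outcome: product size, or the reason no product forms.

Primer A (AGCTTACGTTAC) matches the top strand at positions 78–89; it acts as a forward primer.
Primer B's reverse complement is GTCAAAGCGCAGTCTG, matching the top strand at positions 166–181; it acts as a reverse primer.
The 3' ends face each other across positions 78–181, giving a 104 bp product.

Yes — a 104 bp product.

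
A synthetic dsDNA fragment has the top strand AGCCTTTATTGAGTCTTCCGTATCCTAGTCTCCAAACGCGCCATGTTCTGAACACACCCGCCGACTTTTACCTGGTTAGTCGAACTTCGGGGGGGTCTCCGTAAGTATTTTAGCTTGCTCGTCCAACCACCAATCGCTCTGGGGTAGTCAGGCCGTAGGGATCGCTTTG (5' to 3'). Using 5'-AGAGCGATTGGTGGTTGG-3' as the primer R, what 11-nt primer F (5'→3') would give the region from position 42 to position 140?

5'-CATGTTCTGAA-3'

The reverse primer's reverse complement CCAACCACCAATCGCTCT matches the template at positions 123–140; the product starts at position 42.
The forward primer is identical to the top strand over positions 42–52: CATGTTCTGAA.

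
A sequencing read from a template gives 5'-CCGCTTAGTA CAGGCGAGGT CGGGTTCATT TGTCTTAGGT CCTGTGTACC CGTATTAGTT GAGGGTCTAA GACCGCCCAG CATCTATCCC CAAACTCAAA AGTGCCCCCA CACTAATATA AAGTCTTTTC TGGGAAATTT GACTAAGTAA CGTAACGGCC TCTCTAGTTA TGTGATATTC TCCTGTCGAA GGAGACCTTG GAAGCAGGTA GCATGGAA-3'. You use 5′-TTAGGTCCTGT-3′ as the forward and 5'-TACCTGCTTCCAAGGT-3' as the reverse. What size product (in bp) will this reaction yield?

Forward primer TTAGGTCCTGT is found on the top strand at positions 35–45.
Reverse complement of the reverse primer: ACCTTGGAAGCAGGTA. This occurs on the top strand at positions 195–210.
Amplicon spans positions 35–210: 176 bp.

176 bp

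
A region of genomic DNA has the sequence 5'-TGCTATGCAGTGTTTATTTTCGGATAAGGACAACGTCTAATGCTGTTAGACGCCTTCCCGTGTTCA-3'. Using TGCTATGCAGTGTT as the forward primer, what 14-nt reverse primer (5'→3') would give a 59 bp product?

5'-GGGAAGGCGTCTAA-3'

The forward primer binds at positions 1–14, so a 59 bp product ends at position 1 + 59 − 1 = 59.
The reverse primer anneals to the top strand over positions 46–59, i.e. to TTAGACGCCTTCCC.
Its sequence written 5'→3' is the reverse complement: GGGAAGGCGTCTAA.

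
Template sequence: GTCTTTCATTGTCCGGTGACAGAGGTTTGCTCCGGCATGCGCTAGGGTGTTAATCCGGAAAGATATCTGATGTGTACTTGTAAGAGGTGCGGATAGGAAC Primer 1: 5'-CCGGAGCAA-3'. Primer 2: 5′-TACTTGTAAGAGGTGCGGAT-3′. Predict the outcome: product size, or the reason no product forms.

Primer 1 (CCGGAGCAA) has reverse complement TTGCTCCGG, which matches the top strand at positions 27–35; primer 1 anneals to the top strand there with its 3' end pointing upstream toward position 27.
Primer 2 (TACTTGTAAGAGGTGCGGAT) matches the top strand directly at positions 75–94; it anneals to the bottom strand with its 3' end pointing downstream toward position 94.
The 3' ends diverge (primer 1 extends toward position 1, primer 2 toward position 100), so the primers never converge on a shared product.

No product — the primers' 3' ends point away from each other.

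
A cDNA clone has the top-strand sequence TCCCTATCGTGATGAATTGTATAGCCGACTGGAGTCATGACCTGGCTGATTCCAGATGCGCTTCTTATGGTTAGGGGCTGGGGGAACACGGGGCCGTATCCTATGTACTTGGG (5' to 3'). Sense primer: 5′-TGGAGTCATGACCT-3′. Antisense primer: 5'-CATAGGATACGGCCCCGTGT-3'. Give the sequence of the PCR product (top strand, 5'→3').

5'-TGGAGTCATGACCTGGCTGATTCCAGATGCGCTTCTTATGGTTAGGGGCTGGGGGAACACGGGGCCGTATCCTATG-3'

Forward primer TGGAGTCATGACCT is found on the top strand at positions 30–43.
Reverse complement of the reverse primer: ACACGGGGCCGTATCCTATG. This occurs on the top strand at positions 86–105.
The product is the template from position 30 through 105 (76 bp).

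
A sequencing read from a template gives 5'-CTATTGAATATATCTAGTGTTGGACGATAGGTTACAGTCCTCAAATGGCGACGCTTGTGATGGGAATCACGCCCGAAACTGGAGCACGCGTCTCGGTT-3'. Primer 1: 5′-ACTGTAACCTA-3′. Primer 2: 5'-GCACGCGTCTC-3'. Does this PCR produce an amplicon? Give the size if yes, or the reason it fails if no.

No product — the primers' 3' ends point away from each other.

Primer 1 (ACTGTAACCTA) has reverse complement TAGGTTACAGT, which matches the top strand at positions 28–38; primer 1 anneals to the top strand there with its 3' end pointing upstream toward position 28.
Primer 2 (GCACGCGTCTC) matches the top strand directly at positions 84–94; it anneals to the bottom strand with its 3' end pointing downstream toward position 94.
The 3' ends diverge (primer 1 extends toward position 1, primer 2 toward position 98), so the primers never converge on a shared product.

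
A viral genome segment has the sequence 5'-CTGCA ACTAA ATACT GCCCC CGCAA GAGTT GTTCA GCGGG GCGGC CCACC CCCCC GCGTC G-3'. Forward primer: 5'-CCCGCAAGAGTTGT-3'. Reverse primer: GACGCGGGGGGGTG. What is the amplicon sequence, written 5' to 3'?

5'-CCCGCAAGAGTTGTTCAGCGGGGCGGCCCACCCCCCCGCGTC-3'

Scanning the template, CCCGCAAGAGTTGT occurs at positions 19–32; this primer anneals to the bottom strand there with its 3' end pointing downstream.
The reverse primer's reverse complement is CACCCCCCCGCGTC, which matches the template at positions 47–60.
The product is the template from position 19 through 60 (42 bp).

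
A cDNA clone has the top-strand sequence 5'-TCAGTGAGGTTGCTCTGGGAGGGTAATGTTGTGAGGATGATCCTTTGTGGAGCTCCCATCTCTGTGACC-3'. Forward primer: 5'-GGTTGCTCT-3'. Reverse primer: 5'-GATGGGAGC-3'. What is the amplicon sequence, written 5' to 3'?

Forward primer GGTTGCTCT is found on the top strand at positions 8–16.
Reverse complement of the reverse primer: GCTCCCATC. This occurs on the top strand at positions 52–60.
The product is the template from position 8 through 60 (53 bp).

5'-GGTTGCTCTGGGAGGGTAATGTTGTGAGGATGATCCTTTGTGGAGCTCCCATC-3'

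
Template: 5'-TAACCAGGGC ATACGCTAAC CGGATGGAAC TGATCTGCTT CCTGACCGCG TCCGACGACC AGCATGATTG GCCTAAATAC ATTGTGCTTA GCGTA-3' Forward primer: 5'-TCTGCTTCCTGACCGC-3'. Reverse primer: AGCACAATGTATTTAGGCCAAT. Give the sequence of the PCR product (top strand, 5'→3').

The forward primer matches the template at positions 34–49.
Reverse complement of the reverse primer: ATTGGCCTAAATACATTGTGCT. This occurs on the top strand at positions 67–88.
The product is the template from position 34 through 88 (55 bp).

5'-TCTGCTTCCTGACCGCGTCCGACGACCAGCATGATTGGCCTAAATACATTGTGCT-3'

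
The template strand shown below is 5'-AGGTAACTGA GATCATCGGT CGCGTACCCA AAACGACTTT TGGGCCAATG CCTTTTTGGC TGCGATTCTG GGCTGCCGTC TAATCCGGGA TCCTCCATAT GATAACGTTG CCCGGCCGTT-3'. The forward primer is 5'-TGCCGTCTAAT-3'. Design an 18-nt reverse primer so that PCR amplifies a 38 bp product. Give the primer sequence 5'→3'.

The forward primer binds at positions 74–84, so a 38 bp product ends at position 74 + 38 − 1 = 111.
The reverse primer anneals to the top strand over positions 94–111, i.e. to TCCATATGATAACGTTGC.
Its sequence written 5'→3' is the reverse complement: GCAACGTTATCATATGGA.

5'-GCAACGTTATCATATGGA-3'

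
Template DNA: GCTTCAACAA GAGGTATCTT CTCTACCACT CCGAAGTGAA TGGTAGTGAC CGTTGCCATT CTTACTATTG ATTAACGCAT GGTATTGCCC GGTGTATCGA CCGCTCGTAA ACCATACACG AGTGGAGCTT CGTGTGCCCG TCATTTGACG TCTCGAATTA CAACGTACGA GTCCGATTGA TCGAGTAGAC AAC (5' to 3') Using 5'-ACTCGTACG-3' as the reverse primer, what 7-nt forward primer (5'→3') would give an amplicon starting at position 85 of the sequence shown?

5'-TTGCCCG-3'

The reverse primer's reverse complement CGTACGAGT matches the template at positions 164–172; the product starts at position 85.
The forward primer is identical to the top strand over positions 85–91: TTGCCCG.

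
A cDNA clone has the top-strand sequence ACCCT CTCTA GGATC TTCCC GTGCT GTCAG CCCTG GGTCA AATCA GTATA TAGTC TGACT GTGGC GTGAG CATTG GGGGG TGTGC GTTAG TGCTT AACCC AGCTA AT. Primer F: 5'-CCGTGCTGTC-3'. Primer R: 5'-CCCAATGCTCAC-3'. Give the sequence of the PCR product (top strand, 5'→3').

The forward primer matches the template at positions 19–28.
The reverse primer's reverse complement is GTGAGCATTGGG, which matches the template at positions 66–77.
The product is the template from position 19 through 77 (59 bp).

5'-CCGTGCTGTCAGCCCTGGGTCAAATCAGTATATAGTCTGACTGTGGCGTGAGCATTGGG-3'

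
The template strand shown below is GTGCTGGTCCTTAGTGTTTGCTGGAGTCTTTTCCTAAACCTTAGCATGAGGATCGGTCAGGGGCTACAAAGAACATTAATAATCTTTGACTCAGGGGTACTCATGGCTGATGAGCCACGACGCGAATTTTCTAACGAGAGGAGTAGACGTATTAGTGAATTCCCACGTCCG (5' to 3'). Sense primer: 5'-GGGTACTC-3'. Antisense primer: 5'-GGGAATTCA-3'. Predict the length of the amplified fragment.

70 bp

The forward primer matches the template at positions 95–102.
Reverse complement of the reverse primer: TGAATTCCC. This occurs on the top strand at positions 156–164.
Product length = (reverse-primer end) − (forward-primer start) + 1 = 164 − 95 + 1 = 70 bp.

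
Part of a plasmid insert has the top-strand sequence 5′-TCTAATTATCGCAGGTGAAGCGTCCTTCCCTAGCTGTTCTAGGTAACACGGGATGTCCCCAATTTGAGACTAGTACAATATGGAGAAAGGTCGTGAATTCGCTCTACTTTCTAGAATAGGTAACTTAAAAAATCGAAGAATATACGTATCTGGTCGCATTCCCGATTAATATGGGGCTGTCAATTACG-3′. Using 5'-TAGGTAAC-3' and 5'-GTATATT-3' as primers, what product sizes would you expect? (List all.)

The forward primer TAGGTAAC matches the top strand at positions 40–47, 117–124.
The reverse primer's reverse complement is AATATAC, matching at positions 139–145.
Each forward site pairs with the reverse site to give a product ending at position 145: sizes 106, 29 bp.

106 bp, 29 bp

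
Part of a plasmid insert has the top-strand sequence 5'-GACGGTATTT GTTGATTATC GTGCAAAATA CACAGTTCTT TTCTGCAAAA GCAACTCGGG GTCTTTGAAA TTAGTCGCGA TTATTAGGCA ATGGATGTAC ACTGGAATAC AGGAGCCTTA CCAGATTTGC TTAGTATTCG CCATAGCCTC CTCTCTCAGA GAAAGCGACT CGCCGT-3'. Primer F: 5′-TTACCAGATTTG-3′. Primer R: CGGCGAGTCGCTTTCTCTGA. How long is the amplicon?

58 bp

The forward primer matches the template at positions 118–129.
The reverse primer's reverse complement is TCAGAGAAAGCGACTCGCCG, which matches the template at positions 156–175.
Amplicon spans positions 118–175: 58 bp.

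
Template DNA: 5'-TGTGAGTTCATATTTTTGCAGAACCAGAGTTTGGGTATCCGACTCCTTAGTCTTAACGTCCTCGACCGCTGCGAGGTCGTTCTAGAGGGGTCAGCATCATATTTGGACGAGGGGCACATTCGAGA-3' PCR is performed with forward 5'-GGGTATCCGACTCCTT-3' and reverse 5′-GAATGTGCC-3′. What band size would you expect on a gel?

Scanning the template, GGGTATCCGACTCCTT occurs at positions 33–48; this primer anneals to the bottom strand there with its 3' end pointing downstream.
The reverse primer's reverse complement is GGCACATTC, which matches the template at positions 113–121.
Product length = (reverse-primer end) − (forward-primer start) + 1 = 121 − 33 + 1 = 89 bp.

89 bp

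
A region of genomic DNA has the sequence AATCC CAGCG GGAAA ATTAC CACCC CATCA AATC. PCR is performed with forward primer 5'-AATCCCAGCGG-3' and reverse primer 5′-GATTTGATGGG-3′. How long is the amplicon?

34 bp

The forward primer matches the template at positions 1–11.
Taking the reverse complement of GATTTGATGGG gives CCCATCAAATC, found at positions 24–34 on the template; the primer anneals here to the top strand with its 3' end pointing upstream.
The product runs from position 1 to position 34, so its length is 34 − 1 + 1 = 34 bp.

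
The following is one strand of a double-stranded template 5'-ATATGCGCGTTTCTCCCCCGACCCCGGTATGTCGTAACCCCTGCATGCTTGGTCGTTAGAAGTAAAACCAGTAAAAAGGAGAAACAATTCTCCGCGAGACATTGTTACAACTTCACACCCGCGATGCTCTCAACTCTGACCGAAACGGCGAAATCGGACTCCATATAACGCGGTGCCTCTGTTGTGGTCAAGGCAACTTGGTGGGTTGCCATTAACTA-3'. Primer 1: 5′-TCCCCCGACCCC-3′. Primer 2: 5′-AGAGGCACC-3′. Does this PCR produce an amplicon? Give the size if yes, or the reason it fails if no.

Primer 1 (TCCCCCGACCCC) matches the top strand at positions 14–25; it acts as a forward primer.
Primer 2's reverse complement is GGTGCCTCT, matching the top strand at positions 172–180; it acts as a reverse primer.
The 3' ends face each other across positions 14–180, giving a 167 bp product.

Yes — a 167 bp product.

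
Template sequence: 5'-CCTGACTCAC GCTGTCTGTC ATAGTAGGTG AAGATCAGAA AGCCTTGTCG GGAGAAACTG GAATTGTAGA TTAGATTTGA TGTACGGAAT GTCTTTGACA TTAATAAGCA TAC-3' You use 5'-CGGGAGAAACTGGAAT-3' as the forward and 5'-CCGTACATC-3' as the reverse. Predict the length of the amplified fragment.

Forward primer CGGGAGAAACTGGAAT is found on the top strand at positions 49–64.
The reverse primer's reverse complement is GATGTACGG, which matches the template at positions 79–87.
The product runs from position 49 to position 87, so its length is 87 − 49 + 1 = 39 bp.

39 bp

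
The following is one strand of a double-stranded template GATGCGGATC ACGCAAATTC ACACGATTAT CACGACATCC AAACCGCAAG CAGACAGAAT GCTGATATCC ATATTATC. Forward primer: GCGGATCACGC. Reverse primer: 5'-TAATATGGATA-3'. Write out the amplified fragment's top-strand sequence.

5'-GCGGATCACGCAAATTCACACGATTATCACGACATCCAAACCGCAAGCAGACAGAATGCTGATATCCATATTA-3'

Scanning the template, GCGGATCACGC occurs at positions 4–14; this primer anneals to the bottom strand there with its 3' end pointing downstream.
Reverse complement of the reverse primer: TATCCATATTA. This occurs on the top strand at positions 66–76.
The product is the template from position 4 through 76 (73 bp).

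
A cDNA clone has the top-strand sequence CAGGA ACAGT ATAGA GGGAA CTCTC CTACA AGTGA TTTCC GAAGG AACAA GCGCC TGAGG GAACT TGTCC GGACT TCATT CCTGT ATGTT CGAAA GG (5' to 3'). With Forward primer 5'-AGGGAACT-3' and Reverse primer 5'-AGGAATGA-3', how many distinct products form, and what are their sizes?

The forward primer AGGGAACT matches the top strand at positions 15–22, 58–65.
The reverse primer's reverse complement is TCATTCCT, matching at positions 76–83.
Each forward site pairs with the reverse site to give a product ending at position 83: sizes 69, 26 bp.

Two products: 69 bp, 26 bp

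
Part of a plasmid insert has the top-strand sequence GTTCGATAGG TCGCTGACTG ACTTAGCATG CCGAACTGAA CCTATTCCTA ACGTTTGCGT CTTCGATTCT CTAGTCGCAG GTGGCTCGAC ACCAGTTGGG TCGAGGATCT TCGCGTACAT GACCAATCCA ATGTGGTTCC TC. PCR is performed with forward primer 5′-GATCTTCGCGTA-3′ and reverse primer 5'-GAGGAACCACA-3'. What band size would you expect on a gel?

37 bp

Forward primer GATCTTCGCGTA is found on the top strand at positions 106–117.
Taking the reverse complement of GAGGAACCACA gives TGTGGTTCCTC, found at positions 132–142 on the template; the primer anneals here to the top strand with its 3' end pointing upstream.
Product length = (reverse-primer end) − (forward-primer start) + 1 = 142 − 106 + 1 = 37 bp.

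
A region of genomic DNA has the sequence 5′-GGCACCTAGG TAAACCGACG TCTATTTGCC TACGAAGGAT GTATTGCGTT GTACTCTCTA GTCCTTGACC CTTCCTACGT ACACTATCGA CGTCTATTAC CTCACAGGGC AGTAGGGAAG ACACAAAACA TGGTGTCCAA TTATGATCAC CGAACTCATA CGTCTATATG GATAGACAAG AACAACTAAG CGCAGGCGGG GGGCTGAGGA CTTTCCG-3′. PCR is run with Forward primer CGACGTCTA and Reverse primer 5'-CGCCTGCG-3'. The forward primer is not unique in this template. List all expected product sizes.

The forward primer CGACGTCTA matches the top strand at positions 16–24, 88–96.
The reverse primer's reverse complement is CGCAGGCG, matching at positions 191–198.
Each forward site pairs with the reverse site to give a product ending at position 198: sizes 183, 111 bp.

183 bp, 111 bp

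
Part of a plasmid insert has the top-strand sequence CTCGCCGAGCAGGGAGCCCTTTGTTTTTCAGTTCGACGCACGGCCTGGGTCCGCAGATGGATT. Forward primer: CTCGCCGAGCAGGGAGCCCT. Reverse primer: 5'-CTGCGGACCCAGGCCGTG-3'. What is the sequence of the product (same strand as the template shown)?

The forward primer matches the template at positions 1–20.
The reverse primer's reverse complement is CACGGCCTGGGTCCGCAG, which matches the template at positions 39–56.
The product is the template from position 1 through 56 (56 bp).

5'-CTCGCCGAGCAGGGAGCCCTTTGTTTTTCAGTTCGACGCACGGCCTGGGTCCGCAG-3'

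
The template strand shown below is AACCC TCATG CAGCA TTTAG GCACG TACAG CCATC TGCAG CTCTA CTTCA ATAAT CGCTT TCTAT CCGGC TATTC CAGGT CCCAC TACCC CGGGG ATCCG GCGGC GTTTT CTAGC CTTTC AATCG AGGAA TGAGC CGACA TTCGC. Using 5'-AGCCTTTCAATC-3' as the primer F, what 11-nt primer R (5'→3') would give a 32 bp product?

The forward primer binds at positions 113–124, so a 32 bp product ends at position 113 + 32 − 1 = 144.
The reverse primer anneals to the top strand over positions 134–144, i.e. to GCCGACATTCG.
Its sequence written 5'→3' is the reverse complement: CGAATGTCGGC.

5'-CGAATGTCGGC-3'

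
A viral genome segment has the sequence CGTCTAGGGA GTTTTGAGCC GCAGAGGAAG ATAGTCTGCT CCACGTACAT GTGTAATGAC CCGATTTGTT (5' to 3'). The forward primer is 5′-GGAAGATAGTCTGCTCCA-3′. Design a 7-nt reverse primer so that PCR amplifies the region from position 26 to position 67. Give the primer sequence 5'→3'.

The product's 3' end on the top strand is position 67.
The reverse primer anneals to the top strand over positions 61–67, i.e. to CCGATTT.
Its sequence written 5'→3' is the reverse complement: AAATCGG.

5'-AAATCGG-3'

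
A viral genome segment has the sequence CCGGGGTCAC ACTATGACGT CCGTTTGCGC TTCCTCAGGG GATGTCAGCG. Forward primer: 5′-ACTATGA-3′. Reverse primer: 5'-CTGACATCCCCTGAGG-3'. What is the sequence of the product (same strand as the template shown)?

Scanning the template, ACTATGA occurs at positions 11–17; this primer anneals to the bottom strand there with its 3' end pointing downstream.
Taking the reverse complement of CTGACATCCCCTGAGG gives CCTCAGGGGATGTCAG, found at positions 33–48 on the template; the primer anneals here to the top strand with its 3' end pointing upstream.
The product is the template from position 11 through 48 (38 bp).

5'-ACTATGACGTCCGTTTGCGCTTCCTCAGGGGATGTCAG-3'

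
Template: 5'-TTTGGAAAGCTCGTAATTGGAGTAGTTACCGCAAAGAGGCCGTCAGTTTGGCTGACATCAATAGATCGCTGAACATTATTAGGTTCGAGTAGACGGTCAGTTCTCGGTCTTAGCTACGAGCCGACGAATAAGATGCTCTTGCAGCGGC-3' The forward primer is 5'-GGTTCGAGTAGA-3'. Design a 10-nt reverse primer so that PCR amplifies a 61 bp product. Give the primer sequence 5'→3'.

The forward primer binds at positions 82–93, so a 61 bp product ends at position 82 + 61 − 1 = 142.
The reverse primer anneals to the top strand over positions 133–142, i.e. to ATGCTCTTGC.
Its sequence written 5'→3' is the reverse complement: GCAAGAGCAT.

5'-GCAAGAGCAT-3'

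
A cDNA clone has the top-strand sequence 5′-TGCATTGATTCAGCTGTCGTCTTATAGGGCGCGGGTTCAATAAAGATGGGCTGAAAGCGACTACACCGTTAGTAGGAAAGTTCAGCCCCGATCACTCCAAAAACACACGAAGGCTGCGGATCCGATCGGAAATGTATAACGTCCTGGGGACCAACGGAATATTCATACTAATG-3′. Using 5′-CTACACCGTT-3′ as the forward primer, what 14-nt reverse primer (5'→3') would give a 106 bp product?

The forward primer binds at positions 61–70, so a 106 bp product ends at position 61 + 106 − 1 = 166.
The reverse primer anneals to the top strand over positions 153–166, i.e. to AACGGAATATTCAT.
Its sequence written 5'→3' is the reverse complement: ATGAATATTCCGTT.

5'-ATGAATATTCCGTT-3'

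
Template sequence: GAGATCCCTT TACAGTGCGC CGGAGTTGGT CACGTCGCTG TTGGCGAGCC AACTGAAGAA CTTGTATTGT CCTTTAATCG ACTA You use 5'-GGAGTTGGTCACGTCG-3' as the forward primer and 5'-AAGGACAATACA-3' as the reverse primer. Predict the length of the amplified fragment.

Forward primer GGAGTTGGTCACGTCG is found on the top strand at positions 22–37.
The reverse primer's reverse complement is TGTATTGTCCTT, which matches the template at positions 63–74.
Product length = (reverse-primer end) − (forward-primer start) + 1 = 74 − 22 + 1 = 53 bp.

53 bp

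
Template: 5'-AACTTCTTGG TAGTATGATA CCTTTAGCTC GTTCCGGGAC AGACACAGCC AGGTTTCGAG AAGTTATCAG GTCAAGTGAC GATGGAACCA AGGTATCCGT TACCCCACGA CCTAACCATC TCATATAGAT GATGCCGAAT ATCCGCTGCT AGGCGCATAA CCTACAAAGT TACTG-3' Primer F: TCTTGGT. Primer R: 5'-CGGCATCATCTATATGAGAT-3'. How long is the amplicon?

133 bp

The forward primer matches the template at positions 5–11.
Reverse complement of the reverse primer: ATCTCATATAGATGATGCCG. This occurs on the top strand at positions 118–137.
Product length = (reverse-primer end) − (forward-primer start) + 1 = 137 − 5 + 1 = 133 bp.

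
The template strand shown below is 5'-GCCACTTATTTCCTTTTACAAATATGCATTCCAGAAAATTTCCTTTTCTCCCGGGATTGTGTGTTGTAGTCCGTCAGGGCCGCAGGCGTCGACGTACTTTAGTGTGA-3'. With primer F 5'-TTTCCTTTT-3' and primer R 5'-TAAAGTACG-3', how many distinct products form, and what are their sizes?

The forward primer TTTCCTTTT matches the top strand at positions 9–17, 39–47.
The reverse primer's reverse complement is CGTACTTTA, matching at positions 93–101.
Each forward site pairs with the reverse site to give a product ending at position 101: sizes 93, 63 bp.

Two products: 93 bp, 63 bp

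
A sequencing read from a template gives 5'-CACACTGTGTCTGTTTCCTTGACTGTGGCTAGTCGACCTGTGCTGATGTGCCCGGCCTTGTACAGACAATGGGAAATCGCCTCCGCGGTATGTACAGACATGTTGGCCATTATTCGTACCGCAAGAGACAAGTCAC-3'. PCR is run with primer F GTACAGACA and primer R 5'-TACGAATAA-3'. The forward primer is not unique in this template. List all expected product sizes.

59 bp, 27 bp

The forward primer GTACAGACA matches the top strand at positions 60–68, 92–100.
The reverse primer's reverse complement is TTATTCGTA, matching at positions 110–118.
Each forward site pairs with the reverse site to give a product ending at position 118: sizes 59, 27 bp.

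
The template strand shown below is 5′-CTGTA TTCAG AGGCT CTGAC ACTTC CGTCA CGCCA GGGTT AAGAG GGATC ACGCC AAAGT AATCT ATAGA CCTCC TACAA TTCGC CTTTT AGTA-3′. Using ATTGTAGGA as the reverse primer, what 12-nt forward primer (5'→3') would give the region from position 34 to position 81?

The reverse primer's reverse complement TCCTACAAT matches the template at positions 73–81; the product starts at position 34.
The forward primer is identical to the top strand over positions 34–45: CAGGGTTAAGAG.

5'-CAGGGTTAAGAG-3'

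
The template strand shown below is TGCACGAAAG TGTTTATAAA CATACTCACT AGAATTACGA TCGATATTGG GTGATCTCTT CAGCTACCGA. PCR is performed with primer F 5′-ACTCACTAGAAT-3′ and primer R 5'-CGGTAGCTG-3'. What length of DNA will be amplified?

The forward primer matches the template at positions 24–35.
Reverse complement of the reverse primer: CAGCTACCG. This occurs on the top strand at positions 61–69.
Product length = (reverse-primer end) − (forward-primer start) + 1 = 69 − 24 + 1 = 46 bp.

46 bp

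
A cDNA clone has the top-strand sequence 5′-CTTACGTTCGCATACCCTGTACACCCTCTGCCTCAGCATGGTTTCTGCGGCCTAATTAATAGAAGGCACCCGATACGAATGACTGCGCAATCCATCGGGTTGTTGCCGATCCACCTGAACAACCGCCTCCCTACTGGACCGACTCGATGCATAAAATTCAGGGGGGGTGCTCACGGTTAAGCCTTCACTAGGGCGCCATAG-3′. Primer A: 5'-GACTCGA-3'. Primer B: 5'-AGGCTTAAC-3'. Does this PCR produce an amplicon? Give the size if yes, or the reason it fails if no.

Yes — a 44 bp product.

Primer A (GACTCGA) matches the top strand at positions 141–147; it acts as a forward primer.
Primer B's reverse complement is GTTAAGCCT, matching the top strand at positions 176–184; it acts as a reverse primer.
The 3' ends face each other across positions 141–184, giving a 44 bp product.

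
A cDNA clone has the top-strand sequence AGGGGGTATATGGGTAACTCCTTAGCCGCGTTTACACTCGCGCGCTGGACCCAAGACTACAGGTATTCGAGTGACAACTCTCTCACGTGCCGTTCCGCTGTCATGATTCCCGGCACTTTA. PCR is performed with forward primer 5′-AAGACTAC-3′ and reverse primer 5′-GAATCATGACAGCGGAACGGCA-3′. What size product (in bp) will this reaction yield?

57 bp

Scanning the template, AAGACTAC occurs at positions 53–60; this primer anneals to the bottom strand there with its 3' end pointing downstream.
Taking the reverse complement of GAATCATGACAGCGGAACGGCA gives TGCCGTTCCGCTGTCATGATTC, found at positions 88–109 on the template; the primer anneals here to the top strand with its 3' end pointing upstream.
The product runs from position 53 to position 109, so its length is 109 − 53 + 1 = 57 bp.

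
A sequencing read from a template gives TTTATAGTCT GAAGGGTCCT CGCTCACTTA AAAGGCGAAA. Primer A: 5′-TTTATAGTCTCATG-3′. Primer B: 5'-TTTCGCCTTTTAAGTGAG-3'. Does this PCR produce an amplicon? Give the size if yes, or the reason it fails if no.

Primer A (TTTATAGTCTCATG) does not match the top strand, and its reverse complement CATGAGACTATAAA does not match either.
With no annealing site for primer A, no amplification occurs.

No product — primer A has no binding site in the template.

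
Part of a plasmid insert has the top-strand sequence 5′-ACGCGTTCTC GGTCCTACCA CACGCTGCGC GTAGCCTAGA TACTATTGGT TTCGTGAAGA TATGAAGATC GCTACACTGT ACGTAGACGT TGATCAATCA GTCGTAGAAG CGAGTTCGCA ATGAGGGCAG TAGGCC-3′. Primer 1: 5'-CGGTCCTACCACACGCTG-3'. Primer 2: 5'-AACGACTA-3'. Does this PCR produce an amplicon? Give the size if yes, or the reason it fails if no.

No product — primer 2 has no binding site in the template.

Primer 2 (AACGACTA) does not match the top strand, and its reverse complement TAGTCGTT does not match either.
With no annealing site for primer 2, no amplification occurs.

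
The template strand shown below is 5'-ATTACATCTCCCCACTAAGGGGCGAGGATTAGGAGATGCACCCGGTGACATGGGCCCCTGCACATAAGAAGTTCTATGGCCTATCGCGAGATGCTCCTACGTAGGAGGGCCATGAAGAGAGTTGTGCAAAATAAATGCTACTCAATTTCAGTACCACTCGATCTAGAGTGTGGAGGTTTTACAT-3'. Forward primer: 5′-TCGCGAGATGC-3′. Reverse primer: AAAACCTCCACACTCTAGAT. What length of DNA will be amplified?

97 bp

The forward primer matches the template at positions 84–94.
The reverse primer's reverse complement is ATCTAGAGTGTGGAGGTTTT, which matches the template at positions 161–180.
Product length = (reverse-primer end) − (forward-primer start) + 1 = 180 − 84 + 1 = 97 bp.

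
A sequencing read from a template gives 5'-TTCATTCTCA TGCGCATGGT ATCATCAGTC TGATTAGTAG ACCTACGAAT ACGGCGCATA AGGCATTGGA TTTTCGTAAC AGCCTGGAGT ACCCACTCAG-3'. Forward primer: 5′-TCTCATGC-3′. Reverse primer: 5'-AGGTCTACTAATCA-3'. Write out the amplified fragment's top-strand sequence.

Scanning the template, TCTCATGC occurs at positions 6–13; this primer anneals to the bottom strand there with its 3' end pointing downstream.
Reverse complement of the reverse primer: TGATTAGTAGACCT. This occurs on the top strand at positions 31–44.
The product is the template from position 6 through 44 (39 bp).

5'-TCTCATGCGCATGGTATCATCAGTCTGATTAGTAGACCT-3'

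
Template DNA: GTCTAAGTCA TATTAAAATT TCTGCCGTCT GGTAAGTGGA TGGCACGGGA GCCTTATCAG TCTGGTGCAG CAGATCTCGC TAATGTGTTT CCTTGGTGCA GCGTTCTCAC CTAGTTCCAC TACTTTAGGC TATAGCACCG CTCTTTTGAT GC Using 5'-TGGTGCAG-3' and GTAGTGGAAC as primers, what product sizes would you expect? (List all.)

The forward primer TGGTGCAG matches the top strand at positions 63–70, 94–101.
The reverse primer's reverse complement is GTTCCACTAC, matching at positions 114–123.
Each forward site pairs with the reverse site to give a product ending at position 123: sizes 61, 30 bp.

61 bp, 30 bp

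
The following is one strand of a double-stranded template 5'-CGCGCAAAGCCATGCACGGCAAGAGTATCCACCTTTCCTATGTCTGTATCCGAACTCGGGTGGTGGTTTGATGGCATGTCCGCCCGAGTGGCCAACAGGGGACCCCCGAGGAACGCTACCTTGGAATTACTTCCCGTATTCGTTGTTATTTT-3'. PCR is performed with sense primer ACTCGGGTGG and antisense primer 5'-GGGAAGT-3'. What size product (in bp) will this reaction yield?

82 bp

Forward primer ACTCGGGTGG is found on the top strand at positions 54–63.
Taking the reverse complement of GGGAAGT gives ACTTCCC, found at positions 129–135 on the template; the primer anneals here to the top strand with its 3' end pointing upstream.
The product runs from position 54 to position 135, so its length is 135 − 54 + 1 = 82 bp.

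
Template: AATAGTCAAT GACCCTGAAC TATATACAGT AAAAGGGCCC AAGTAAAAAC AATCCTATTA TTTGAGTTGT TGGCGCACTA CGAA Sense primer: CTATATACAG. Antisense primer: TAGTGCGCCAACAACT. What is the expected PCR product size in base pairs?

Forward primer CTATATACAG is found on the top strand at positions 20–29.
Taking the reverse complement of TAGTGCGCCAACAACT gives AGTTGTTGGCGCACTA, found at positions 65–80 on the template; the primer anneals here to the top strand with its 3' end pointing upstream.
Product length = (reverse-primer end) − (forward-primer start) + 1 = 80 − 20 + 1 = 61 bp.

61 bp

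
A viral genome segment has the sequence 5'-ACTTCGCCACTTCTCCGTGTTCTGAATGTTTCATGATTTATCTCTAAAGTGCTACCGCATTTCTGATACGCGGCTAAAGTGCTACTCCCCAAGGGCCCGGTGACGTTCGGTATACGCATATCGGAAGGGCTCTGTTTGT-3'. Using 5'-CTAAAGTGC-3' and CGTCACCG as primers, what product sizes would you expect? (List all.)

62 bp, 32 bp

The forward primer CTAAAGTGC matches the top strand at positions 44–52, 74–82.
The reverse primer's reverse complement is CGGTGACG, matching at positions 98–105.
Each forward site pairs with the reverse site to give a product ending at position 105: sizes 62, 32 bp.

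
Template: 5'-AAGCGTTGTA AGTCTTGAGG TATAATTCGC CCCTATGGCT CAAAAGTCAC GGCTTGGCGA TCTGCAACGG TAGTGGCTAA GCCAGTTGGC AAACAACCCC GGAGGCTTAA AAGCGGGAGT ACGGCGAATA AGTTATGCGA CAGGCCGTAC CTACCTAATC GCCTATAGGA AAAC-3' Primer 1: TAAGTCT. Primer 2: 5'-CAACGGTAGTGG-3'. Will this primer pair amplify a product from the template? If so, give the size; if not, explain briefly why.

Primer 1 (TAAGTCT) matches the top strand at positions 9–15 (3' end points downstream).
Primer 2 (CAACGGTAGTGG) also matches the top strand directly, at positions 65–76 — its reverse complement CCACTACCGTTG is not present.
Both primers anneal to the bottom strand with 3' ends pointing the same way, so neither can prime synthesis back toward the other.

No product — both primers anneal to the same strand and extend in the same direction.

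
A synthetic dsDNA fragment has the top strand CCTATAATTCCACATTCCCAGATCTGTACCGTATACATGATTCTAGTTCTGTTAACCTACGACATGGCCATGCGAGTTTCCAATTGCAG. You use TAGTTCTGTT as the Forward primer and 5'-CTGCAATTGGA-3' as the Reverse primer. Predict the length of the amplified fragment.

46 bp

Scanning the template, TAGTTCTGTT occurs at positions 44–53; this primer anneals to the bottom strand there with its 3' end pointing downstream.
The reverse primer's reverse complement is TCCAATTGCAG, which matches the template at positions 79–89.
Amplicon spans positions 44–89: 46 bp.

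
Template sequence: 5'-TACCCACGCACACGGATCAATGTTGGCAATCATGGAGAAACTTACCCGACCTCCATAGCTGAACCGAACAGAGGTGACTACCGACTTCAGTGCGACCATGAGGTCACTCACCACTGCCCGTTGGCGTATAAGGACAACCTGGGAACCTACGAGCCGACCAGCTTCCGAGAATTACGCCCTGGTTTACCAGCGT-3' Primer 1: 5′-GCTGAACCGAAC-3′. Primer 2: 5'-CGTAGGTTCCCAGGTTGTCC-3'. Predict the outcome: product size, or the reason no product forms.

Yes — a 94 bp product.

Primer 1 (GCTGAACCGAAC) matches the top strand at positions 58–69; it acts as a forward primer.
Primer 2's reverse complement is GGACAACCTGGGAACCTACG, matching the top strand at positions 132–151; it acts as a reverse primer.
The 3' ends face each other across positions 58–151, giving a 94 bp product.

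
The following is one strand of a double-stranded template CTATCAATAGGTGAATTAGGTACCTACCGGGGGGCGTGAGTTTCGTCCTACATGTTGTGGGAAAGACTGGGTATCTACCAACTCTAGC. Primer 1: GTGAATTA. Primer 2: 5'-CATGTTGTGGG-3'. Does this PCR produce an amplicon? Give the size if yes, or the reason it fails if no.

Primer 1 (GTGAATTA) matches the top strand at positions 11–18 (3' end points downstream).
Primer 2 (CATGTTGTGGG) also matches the top strand directly, at positions 51–61 — its reverse complement CCCACAACATG is not present.
Both primers anneal to the bottom strand with 3' ends pointing the same way, so neither can prime synthesis back toward the other.

No product — both primers anneal to the same strand and extend in the same direction.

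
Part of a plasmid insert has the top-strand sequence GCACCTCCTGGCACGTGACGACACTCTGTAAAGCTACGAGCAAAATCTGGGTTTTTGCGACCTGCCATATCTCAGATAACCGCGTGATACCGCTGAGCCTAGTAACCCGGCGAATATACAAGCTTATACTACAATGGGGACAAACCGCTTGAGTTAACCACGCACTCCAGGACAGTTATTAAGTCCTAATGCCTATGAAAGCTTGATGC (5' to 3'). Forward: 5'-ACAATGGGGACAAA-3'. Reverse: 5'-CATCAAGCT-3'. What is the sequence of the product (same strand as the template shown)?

5'-ACAATGGGGACAAACCGCTTGAGTTAACCACGCACTCCAGGACAGTTATTAAGTCCTAATGCCTATGAAAGCTTGATG-3'

Forward primer ACAATGGGGACAAA is found on the top strand at positions 131–144.
Reverse complement of the reverse primer: AGCTTGATG. This occurs on the top strand at positions 200–208.
The product is the template from position 131 through 208 (78 bp).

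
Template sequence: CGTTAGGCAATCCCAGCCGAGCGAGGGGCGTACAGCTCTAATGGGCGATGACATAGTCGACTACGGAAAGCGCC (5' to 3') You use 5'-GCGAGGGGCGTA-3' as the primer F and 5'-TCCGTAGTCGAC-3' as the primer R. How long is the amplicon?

The forward primer matches the template at positions 21–32.
Taking the reverse complement of TCCGTAGTCGAC gives GTCGACTACGGA, found at positions 56–67 on the template; the primer anneals here to the top strand with its 3' end pointing upstream.
Product length = (reverse-primer end) − (forward-primer start) + 1 = 67 − 21 + 1 = 47 bp.

47 bp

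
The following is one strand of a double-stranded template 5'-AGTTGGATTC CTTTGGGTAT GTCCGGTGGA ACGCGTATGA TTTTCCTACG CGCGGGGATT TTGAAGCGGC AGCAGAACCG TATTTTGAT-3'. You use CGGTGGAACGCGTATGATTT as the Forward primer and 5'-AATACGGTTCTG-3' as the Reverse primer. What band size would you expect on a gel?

Forward primer CGGTGGAACGCGTATGATTT is found on the top strand at positions 24–43.
Reverse complement of the reverse primer: CAGAACCGTATT. This occurs on the top strand at positions 73–84.
The product runs from position 24 to position 84, so its length is 84 − 24 + 1 = 61 bp.

61 bp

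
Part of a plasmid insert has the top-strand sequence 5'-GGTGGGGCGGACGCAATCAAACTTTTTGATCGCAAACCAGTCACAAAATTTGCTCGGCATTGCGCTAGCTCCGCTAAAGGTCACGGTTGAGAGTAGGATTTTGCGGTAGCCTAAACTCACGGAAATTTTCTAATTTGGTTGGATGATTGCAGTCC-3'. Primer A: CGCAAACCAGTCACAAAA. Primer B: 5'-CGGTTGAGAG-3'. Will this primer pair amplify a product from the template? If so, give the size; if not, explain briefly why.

Primer A (CGCAAACCAGTCACAAAA) matches the top strand at positions 31–48 (3' end points downstream).
Primer B (CGGTTGAGAG) also matches the top strand directly, at positions 84–93 — its reverse complement CTCTCAACCG is not present.
Both primers anneal to the bottom strand with 3' ends pointing the same way, so neither can prime synthesis back toward the other.

No product — both primers anneal to the same strand and extend in the same direction.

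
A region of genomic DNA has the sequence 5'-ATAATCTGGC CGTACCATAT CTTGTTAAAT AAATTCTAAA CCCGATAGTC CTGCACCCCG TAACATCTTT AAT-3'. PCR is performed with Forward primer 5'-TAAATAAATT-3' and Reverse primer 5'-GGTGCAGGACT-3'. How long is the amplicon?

Scanning the template, TAAATAAATT occurs at positions 26–35; this primer anneals to the bottom strand there with its 3' end pointing downstream.
Reverse complement of the reverse primer: AGTCCTGCACC. This occurs on the top strand at positions 47–57.
Product length = (reverse-primer end) − (forward-primer start) + 1 = 57 − 26 + 1 = 32 bp.

32 bp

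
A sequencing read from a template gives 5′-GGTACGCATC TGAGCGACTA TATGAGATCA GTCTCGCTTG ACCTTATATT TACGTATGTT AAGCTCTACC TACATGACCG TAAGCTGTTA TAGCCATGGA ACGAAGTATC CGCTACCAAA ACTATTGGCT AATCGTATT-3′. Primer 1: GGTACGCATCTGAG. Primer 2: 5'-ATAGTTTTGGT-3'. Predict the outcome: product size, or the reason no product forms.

Yes — a 125 bp product.

Primer 1 (GGTACGCATCTGAG) matches the top strand at positions 1–14; it acts as a forward primer.
Primer 2's reverse complement is ACCAAAACTAT, matching the top strand at positions 115–125; it acts as a reverse primer.
The 3' ends face each other across positions 1–125, giving a 125 bp product.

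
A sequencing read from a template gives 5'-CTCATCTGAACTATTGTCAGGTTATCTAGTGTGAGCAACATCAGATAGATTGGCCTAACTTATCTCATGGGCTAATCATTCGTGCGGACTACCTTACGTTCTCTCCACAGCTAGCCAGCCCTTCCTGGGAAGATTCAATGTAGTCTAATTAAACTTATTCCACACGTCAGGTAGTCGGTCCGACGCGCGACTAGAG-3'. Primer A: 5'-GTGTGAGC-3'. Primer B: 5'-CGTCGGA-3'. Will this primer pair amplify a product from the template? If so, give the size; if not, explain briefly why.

Primer A (GTGTGAGC) matches the top strand at positions 29–36; it acts as a forward primer.
Primer B's reverse complement is TCCGACG, matching the top strand at positions 179–185; it acts as a reverse primer.
The 3' ends face each other across positions 29–185, giving a 157 bp product.

Yes — a 157 bp product.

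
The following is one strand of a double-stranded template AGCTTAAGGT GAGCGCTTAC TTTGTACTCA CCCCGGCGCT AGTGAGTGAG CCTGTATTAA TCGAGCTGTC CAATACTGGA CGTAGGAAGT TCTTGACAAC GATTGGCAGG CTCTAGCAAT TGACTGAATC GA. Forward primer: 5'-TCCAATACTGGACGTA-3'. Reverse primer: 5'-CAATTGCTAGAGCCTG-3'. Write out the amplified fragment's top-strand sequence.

Scanning the template, TCCAATACTGGACGTA occurs at positions 69–84; this primer anneals to the bottom strand there with its 3' end pointing downstream.
Reverse complement of the reverse primer: CAGGCTCTAGCAATTG. This occurs on the top strand at positions 107–122.
The product is the template from position 69 through 122 (54 bp).

5'-TCCAATACTGGACGTAGGAAGTTCTTGACAACGATTGGCAGGCTCTAGCAATTG-3'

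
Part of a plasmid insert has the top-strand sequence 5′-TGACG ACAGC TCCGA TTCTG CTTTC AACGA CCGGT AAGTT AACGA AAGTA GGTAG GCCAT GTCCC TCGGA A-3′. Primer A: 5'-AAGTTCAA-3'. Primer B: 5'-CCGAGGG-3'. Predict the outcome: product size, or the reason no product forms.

No product — primer A has no binding site in the template.

Primer A (AAGTTCAA) does not match the top strand, and its reverse complement TTGAACTT does not match either.
With no annealing site for primer A, no amplification occurs.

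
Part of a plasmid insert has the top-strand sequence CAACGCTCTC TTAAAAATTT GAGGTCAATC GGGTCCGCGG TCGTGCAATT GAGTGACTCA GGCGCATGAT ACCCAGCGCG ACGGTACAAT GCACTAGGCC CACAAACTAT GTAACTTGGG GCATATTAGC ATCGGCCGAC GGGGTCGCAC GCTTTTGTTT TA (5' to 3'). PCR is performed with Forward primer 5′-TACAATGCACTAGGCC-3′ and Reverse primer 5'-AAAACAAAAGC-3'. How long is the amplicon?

77 bp

The forward primer matches the template at positions 85–100.
Reverse complement of the reverse primer: GCTTTTGTTTT. This occurs on the top strand at positions 151–161.
Amplicon spans positions 85–161: 77 bp.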